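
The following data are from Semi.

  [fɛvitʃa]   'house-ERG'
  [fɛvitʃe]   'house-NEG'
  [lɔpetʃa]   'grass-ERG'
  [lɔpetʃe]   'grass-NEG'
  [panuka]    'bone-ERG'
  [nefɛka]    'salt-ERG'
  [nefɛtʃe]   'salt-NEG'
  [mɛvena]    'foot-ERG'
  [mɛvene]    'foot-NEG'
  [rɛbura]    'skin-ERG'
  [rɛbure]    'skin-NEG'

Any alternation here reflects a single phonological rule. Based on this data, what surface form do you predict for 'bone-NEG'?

In [nefɛka] and [nefɛtʃe] the final segment of 'salt' alternates: [k] ~ [tʃ].
Compare 'grass', with invariant [tʃ] in [lɔpetʃa] and [lɔpetʃe]: an analysis with underlying /tʃ/ and a rule producing [k] before the ERG suffix would wrongly predict alternation here too.
So /k/ is underlying, and a rule of palatalization before a front vowel — /k/ becomes palato-alveolar [tʃ] before a front vowel — gives [tʃ].
The one attested form of 'bone', [panuka], shows underlying /panuk/. Applying the same rule before a front vowel gives [panutʃe].

[panutʃe]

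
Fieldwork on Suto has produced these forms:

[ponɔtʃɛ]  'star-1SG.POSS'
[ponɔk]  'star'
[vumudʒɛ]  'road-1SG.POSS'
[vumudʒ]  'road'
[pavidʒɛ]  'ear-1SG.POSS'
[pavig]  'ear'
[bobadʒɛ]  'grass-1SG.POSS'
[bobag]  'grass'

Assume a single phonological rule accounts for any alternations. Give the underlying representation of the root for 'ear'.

/pavig/

The root 'ear' surfaces as [pavidʒɛ] and [pavig], with a stem-final [dʒ] ~ [g] alternation.
But 'road' keeps [dʒ] in both environments ([vumudʒɛ], [vumudʒ]), so there is no rule changing /dʒ/ to [g] in isolation.
The underlying segment must be /g/; /k/ and /g/ become palato-alveolar [tʃ] and [dʒ] before a front vowel, yielding [dʒ] there.
The underlying form of 'ear' is therefore /pavig/.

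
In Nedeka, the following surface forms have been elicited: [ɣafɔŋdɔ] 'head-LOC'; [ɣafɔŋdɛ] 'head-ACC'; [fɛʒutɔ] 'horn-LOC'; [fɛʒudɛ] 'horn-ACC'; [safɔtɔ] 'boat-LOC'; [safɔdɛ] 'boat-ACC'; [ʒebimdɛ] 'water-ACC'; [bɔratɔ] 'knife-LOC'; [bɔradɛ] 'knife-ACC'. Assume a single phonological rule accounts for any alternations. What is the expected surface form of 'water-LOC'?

[ʒebimdɔ]

The LOC morpheme has two allomorphs, [-dɔ] and [-tɔ].
By contrast the ACC suffix keeps its initial [d] throughout — that segment must be underlying.
So the underlying form is /-tɔ/, and voiceless stops become voiced after a nasal.
After 'water', which ends in a nasal, the suffix surfaces as [-dɔ], giving [ʒebimdɔ].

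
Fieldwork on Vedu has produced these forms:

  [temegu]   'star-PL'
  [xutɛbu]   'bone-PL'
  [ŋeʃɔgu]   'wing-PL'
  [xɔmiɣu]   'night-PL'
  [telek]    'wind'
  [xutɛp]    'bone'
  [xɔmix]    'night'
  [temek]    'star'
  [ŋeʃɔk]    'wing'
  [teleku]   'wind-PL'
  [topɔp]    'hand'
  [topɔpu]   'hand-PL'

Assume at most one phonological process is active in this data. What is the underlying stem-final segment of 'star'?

'star' shows [g] ~ [k] at the end of the stem ([temegu] vs [temek]).
The stem 'wind' ([teleku], [telek]) shows [k] unchanged in both environments, so [k] cannot be basic with [g] derived before the PL suffix.
So /g/ is underlying, and a rule of word-final obstruent devoicing — voiced obstruents become voiceless word-finally — gives [k].

/g/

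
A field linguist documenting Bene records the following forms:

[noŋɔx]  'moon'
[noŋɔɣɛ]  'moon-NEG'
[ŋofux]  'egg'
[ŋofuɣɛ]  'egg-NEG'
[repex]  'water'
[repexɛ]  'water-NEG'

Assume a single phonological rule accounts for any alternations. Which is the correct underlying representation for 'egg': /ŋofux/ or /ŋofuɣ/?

/ŋofuɣ/

In [ŋofux] and [ŋofuɣɛ] the final segment of 'egg' alternates: [x] ~ [ɣ].
But 'water' keeps [x] in both environments ([repex], [repexɛ]), so there is no rule changing /x/ to [ɣ] before the NEG suffix.
So /ɣ/ is underlying, and a rule of word-final obstruent devoicing — voiced obstruents become voiceless word-finally — gives [x].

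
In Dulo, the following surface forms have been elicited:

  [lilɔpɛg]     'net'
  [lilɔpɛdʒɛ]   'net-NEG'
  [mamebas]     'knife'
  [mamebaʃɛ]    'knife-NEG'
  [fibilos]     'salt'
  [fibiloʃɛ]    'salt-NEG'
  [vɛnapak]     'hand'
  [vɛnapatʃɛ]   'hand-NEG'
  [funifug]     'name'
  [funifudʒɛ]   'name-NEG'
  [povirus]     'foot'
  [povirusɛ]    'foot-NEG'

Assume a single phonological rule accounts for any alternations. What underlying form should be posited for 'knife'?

/mamebaʃ/

The root 'knife' surfaces as [mamebas] and [mamebaʃɛ], with a stem-final [s] ~ [ʃ] alternation.
If /s/ were underlying and a rule turned it into [ʃ] before the NEG suffix, 'foot' would also alternate; but it has [s] in both [povirus] and [povirusɛ].
The alternation reflects depalatalization: palato-alveolar /tʃ/, /dʒ/ and /ʃ/ become [k], [g] and [s] when no front vowel follows. /ʃ/ is underlying.
So 'knife' = /mamebaʃ/.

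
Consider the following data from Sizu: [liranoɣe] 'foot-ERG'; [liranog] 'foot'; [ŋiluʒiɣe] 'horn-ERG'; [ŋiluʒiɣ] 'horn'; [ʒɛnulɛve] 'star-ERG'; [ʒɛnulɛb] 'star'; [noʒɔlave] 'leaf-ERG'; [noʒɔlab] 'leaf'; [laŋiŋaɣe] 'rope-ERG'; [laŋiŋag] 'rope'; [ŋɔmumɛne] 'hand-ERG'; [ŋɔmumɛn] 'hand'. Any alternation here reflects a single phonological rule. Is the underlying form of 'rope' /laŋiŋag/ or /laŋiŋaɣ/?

The root 'rope' surfaces as [laŋiŋaɣe] and [laŋiŋag], with a stem-final [ɣ] ~ [g] alternation.
But 'horn' keeps [ɣ] in both environments ([ŋiluʒiɣe], [ŋiluʒiɣ]), so there is no rule changing /ɣ/ to [g] in isolation.
The alternation reflects intervocalic spirantization: voiced stops become fricatives between vowels. /g/ is underlying.

/laŋiŋag/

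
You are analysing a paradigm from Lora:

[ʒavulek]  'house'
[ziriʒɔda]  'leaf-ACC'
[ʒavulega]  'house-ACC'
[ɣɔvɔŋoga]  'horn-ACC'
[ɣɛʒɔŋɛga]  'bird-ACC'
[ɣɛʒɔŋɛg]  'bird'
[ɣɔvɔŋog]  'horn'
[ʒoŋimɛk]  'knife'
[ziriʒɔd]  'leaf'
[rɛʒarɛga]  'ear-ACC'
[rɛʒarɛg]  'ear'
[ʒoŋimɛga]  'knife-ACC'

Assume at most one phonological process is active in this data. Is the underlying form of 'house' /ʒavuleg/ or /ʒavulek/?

/ʒavulek/

In [ʒavulega] and [ʒavulek] the final segment of 'house' alternates: [g] ~ [k].
Compare 'horn', with invariant [g] in [ɣɔvɔŋoga] and [ɣɔvɔŋog]: an analysis with underlying /g/ and a rule producing [k] in isolation would wrongly predict alternation here too.
So /k/ is underlying, and a rule of intervocalic voicing — voiceless stops become voiced between vowels — gives [g].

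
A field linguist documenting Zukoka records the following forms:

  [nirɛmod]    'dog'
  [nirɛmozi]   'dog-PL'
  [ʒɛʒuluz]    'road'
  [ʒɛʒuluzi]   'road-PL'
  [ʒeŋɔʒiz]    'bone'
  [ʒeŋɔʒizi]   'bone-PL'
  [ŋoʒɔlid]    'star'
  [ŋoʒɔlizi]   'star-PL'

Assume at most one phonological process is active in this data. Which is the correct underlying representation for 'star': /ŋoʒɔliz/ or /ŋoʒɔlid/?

/ŋoʒɔlid/

The root 'star' surfaces as [ŋoʒɔlid] and [ŋoʒɔlizi], with a stem-final [d] ~ [z] alternation.
The stem 'bone' ([ʒeŋɔʒiz], [ʒeŋɔʒizi]) shows [z] unchanged in both environments, so [z] cannot be basic with [d] derived in isolation.
So /d/ is underlying, and a rule of intervocalic spirantization — voiced stops become fricatives between vowels — gives [z].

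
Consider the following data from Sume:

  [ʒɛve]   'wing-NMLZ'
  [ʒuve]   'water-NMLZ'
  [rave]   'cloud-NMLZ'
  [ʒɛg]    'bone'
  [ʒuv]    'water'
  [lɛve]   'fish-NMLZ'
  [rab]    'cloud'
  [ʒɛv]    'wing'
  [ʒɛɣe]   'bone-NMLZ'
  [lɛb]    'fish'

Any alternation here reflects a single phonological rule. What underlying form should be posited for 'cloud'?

/rab/

The stem for 'cloud' ends in [v] in [rave] but [b] in [rab].
If /v/ were underlying and a rule turned it into [b] in isolation, 'wing' would also alternate; but it has [v] in both [ʒɛve] and [ʒɛv].
So /b/ is underlying, and a rule of intervocalic spirantization — voiced stops become fricatives between vowels — gives [v].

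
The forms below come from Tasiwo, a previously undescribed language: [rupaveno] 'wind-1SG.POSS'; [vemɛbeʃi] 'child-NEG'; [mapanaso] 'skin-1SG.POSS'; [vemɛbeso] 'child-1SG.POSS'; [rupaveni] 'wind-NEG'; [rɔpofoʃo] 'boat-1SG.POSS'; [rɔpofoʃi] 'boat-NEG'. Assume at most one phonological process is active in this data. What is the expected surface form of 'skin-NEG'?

In [vemɛbeso] and [vemɛbeʃi] the final segment of 'child' alternates: [s] ~ [ʃ].
The stem 'boat' ([rɔpofoʃo], [rɔpofoʃi]) shows [ʃ] unchanged in both environments, so [ʃ] cannot be basic with [s] derived before the 1SG.POSS suffix.
The alternation reflects palatalization before a front vowel: /s/ becomes palato-alveolar [ʃ] before a front vowel. /s/ is underlying.
The one attested form of 'skin', [mapanaso], shows underlying /mapanas/. Applying the same rule before a front vowel gives [mapanaʃi].

[mapanaʃi]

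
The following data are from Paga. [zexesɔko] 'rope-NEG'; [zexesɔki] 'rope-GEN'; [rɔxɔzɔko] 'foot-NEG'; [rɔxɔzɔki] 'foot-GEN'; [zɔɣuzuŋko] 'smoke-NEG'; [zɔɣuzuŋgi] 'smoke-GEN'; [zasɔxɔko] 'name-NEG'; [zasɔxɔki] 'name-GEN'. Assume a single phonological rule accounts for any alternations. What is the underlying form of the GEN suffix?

/-gi/

The GEN suffix surfaces as [-gi] and [-ki], depending on the final segment of the stem.
By contrast the NEG suffix keeps its initial [k] throughout — that segment must be underlying.
So the underlying form is /-gi/, and voiced stops become voiceless after a vowel.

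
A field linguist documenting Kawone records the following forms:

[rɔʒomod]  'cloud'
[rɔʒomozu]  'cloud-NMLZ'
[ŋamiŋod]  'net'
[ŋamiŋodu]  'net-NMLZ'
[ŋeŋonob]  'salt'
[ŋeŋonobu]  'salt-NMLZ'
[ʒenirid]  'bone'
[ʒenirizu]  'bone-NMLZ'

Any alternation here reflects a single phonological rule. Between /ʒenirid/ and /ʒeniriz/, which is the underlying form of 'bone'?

In [ʒenirid] and [ʒenirizu] the final segment of 'bone' alternates: [d] ~ [z].
But 'net' keeps [d] in both environments ([ŋamiŋod], [ŋamiŋodu]), so there is no rule changing /d/ to [z] before the NMLZ suffix.
The underlying segment must be /z/; voiced fricatives become stops word-finally, yielding [d] there.

/ʒeniriz/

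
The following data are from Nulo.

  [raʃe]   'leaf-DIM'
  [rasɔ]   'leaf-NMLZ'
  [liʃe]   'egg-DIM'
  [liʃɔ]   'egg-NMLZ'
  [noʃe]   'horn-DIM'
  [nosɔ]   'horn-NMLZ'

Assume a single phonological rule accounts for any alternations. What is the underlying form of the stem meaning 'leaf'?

'leaf' shows [ʃ] ~ [s] at the end of the stem ([raʃe] vs [rasɔ]).
Compare 'egg', with invariant [ʃ] in [liʃe] and [liʃɔ]: an analysis with underlying /ʃ/ and a rule producing [s] before the NMLZ suffix would wrongly predict alternation here too.
So /s/ is underlying, and a rule of palatalization before a front vowel — /s/ becomes palato-alveolar [ʃ] before a front vowel — gives [ʃ].

/ras/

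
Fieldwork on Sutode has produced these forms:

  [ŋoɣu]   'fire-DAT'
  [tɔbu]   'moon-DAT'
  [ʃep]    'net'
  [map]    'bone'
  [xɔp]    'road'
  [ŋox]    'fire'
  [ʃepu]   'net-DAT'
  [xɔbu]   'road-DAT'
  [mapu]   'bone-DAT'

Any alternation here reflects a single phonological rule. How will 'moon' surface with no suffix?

In [xɔp] and [xɔbu] the final segment of 'road' alternates: [p] ~ [b].
But 'bone' keeps [p] in both environments ([map], [mapu]), so there is no rule changing /p/ to [b] before the DAT suffix.
Therefore /b/ is basic and [p] is derived by word-final obstruent devoicing (voiced obstruents become voiceless word-finally).
The one attested form of 'moon', [tɔbu], shows underlying /tɔb/. Applying the same rule word-finally gives [tɔp].

[tɔp]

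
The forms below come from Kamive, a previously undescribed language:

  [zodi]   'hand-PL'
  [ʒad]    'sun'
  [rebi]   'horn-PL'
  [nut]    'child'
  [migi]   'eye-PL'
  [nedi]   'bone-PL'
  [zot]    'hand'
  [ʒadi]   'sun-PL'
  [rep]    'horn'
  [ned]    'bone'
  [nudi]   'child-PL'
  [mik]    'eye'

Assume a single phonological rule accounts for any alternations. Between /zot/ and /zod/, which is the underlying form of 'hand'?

The stem for 'hand' ends in [t] in [zot] but [d] in [zodi].
If /d/ were underlying and a rule turned it into [t] in isolation, 'bone' would also alternate; but it has [d] in both [ned] and [nedi].
The underlying segment must be /t/; voiceless stops become voiced between vowels, yielding [d] there.

/zot/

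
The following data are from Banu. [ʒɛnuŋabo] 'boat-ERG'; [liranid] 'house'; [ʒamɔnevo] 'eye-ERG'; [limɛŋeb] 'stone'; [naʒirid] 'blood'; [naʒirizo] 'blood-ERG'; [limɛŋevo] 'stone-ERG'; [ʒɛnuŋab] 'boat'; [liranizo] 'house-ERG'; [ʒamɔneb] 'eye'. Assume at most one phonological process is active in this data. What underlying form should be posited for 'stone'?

/limɛŋev/

In [limɛŋevo] and [limɛŋeb] the final segment of 'stone' alternates: [v] ~ [b].
If /b/ were underlying and a rule turned it into [v] before the ERG suffix, 'boat' would also alternate; but it has [b] in both [ʒɛnuŋabo] and [ʒɛnuŋab].
Therefore /v/ is basic and [b] is derived by word-final hardening (voiced fricatives become stops word-finally).
So 'stone' = /limɛŋev/.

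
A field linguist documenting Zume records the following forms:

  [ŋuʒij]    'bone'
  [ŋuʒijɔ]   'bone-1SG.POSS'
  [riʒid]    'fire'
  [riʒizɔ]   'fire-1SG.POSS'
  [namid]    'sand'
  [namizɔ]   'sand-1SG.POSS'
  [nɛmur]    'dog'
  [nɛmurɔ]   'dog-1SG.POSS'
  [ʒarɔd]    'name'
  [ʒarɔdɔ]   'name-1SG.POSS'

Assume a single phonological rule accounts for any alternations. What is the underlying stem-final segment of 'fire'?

/z/

In [riʒid] and [riʒizɔ] the final segment of 'fire' alternates: [d] ~ [z].
Compare 'name', with invariant [d] in [ʒarɔd] and [ʒarɔdɔ]: an analysis with underlying /d/ and a rule producing [z] before the 1SG.POSS suffix would wrongly predict alternation here too.
Therefore /z/ is basic and [d] is derived by word-final hardening (voiced fricatives become stops word-finally).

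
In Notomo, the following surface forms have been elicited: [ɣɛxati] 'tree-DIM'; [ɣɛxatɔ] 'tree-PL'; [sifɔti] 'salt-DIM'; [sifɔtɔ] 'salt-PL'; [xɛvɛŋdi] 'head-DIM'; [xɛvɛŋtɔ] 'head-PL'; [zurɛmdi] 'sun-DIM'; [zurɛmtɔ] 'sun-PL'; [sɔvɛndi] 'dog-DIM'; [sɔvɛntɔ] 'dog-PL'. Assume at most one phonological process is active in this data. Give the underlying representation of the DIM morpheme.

The DIM morpheme has two allomorphs, [-di] and [-ti].
By contrast the PL suffix keeps its initial [t] throughout — that segment must be underlying.
The DIM suffix is therefore /-di/ underlyingly, with post-vocalic devoicing: voiced stops become voiceless after a vowel.

/-di/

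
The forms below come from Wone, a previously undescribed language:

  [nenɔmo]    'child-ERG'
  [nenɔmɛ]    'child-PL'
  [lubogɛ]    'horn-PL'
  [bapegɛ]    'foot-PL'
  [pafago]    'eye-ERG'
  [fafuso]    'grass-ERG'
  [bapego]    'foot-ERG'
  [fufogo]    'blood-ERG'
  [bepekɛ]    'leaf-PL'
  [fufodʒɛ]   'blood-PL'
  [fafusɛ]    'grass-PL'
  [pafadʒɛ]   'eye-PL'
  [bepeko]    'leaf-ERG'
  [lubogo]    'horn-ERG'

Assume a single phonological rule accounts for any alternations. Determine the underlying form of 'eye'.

'eye' shows [dʒ] ~ [g] at the end of the stem ([pafadʒɛ] vs [pafago]).
If /g/ were underlying and a rule turned it into [dʒ] before the PL suffix, 'horn' would also alternate; but it has [g] in both [lubogɛ] and [lubogo].
The underlying segment must be /dʒ/; palato-alveolar /dʒ/ becomes [g] when no front vowel follows, yielding [g] there.
Hence 'eye' is /pafadʒ/ underlyingly.

/pafadʒ/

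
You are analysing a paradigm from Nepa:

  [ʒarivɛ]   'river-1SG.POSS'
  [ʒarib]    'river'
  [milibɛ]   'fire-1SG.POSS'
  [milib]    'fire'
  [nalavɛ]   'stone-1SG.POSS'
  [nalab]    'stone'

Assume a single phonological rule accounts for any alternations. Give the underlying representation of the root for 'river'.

/ʒariv/

'river' shows [v] ~ [b] at the end of the stem ([ʒarivɛ] vs [ʒarib]).
Compare 'fire', with invariant [b] in [milibɛ] and [milib]: an analysis with underlying /b/ and a rule producing [v] before the 1SG.POSS suffix would wrongly predict alternation here too.
So /v/ is underlying, and a rule of word-final hardening — voiced fricatives become stops word-finally — gives [b].
So 'river' = /ʒariv/.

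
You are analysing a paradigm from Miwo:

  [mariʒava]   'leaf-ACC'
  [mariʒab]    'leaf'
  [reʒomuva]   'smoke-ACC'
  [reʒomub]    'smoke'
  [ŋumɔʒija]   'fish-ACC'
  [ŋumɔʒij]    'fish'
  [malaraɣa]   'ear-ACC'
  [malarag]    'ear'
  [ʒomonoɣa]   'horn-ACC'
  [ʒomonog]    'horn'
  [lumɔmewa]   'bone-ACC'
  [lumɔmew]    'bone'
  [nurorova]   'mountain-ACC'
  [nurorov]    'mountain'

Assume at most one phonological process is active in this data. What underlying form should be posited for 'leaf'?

'leaf' shows [v] ~ [b] at the end of the stem ([mariʒava] vs [mariʒab]).
Compare 'mountain', with invariant [v] in [nurorova] and [nurorov]: an analysis with underlying /v/ and a rule producing [b] in isolation would wrongly predict alternation here too.
So /b/ is underlying, and a rule of intervocalic spirantization — voiced stops become fricatives between vowels — gives [v].

/mariʒab/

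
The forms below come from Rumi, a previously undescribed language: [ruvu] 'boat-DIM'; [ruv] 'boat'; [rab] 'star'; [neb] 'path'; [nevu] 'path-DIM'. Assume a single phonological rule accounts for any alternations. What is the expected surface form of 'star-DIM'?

[ravu]

In [neb] and [nevu] the final segment of 'path' alternates: [b] ~ [v].
But 'boat' keeps [v] in both environments ([ruv], [ruvu]), so there is no rule changing /v/ to [b] in isolation.
The alternation reflects intervocalic spirantization: voiced stops become fricatives between vowels. /b/ is underlying.
The one attested form of 'star', [rab], shows underlying /rab/. Applying the same rule between vowels gives [ravu].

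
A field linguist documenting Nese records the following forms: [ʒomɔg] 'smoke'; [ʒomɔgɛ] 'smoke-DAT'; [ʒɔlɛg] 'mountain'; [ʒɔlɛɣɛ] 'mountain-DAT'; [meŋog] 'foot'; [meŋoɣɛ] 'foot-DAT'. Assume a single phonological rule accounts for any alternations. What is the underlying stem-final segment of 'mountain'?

In [ʒɔlɛg] and [ʒɔlɛɣɛ] the final segment of 'mountain' alternates: [g] ~ [ɣ].
Compare 'smoke', with invariant [g] in [ʒomɔg] and [ʒomɔgɛ]: an analysis with underlying /g/ and a rule producing [ɣ] before the DAT suffix would wrongly predict alternation here too.
Therefore /ɣ/ is basic and [g] is derived by word-final hardening (voiced fricatives become stops word-finally).

/ɣ/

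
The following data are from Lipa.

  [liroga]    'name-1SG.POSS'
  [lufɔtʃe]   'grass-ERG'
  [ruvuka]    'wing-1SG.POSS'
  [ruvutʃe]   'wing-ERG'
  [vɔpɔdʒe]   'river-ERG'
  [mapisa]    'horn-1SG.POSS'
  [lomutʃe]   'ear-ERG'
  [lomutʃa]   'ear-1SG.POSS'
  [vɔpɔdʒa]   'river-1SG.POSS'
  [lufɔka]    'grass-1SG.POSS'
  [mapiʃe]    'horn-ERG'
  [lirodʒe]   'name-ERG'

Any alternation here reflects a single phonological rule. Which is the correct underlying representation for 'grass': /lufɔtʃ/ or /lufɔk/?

/lufɔk/

The root 'grass' surfaces as [lufɔka] and [lufɔtʃe], with a stem-final [k] ~ [tʃ] alternation.
If /tʃ/ were underlying and a rule turned it into [k] before the 1SG.POSS suffix, 'ear' would also alternate; but it has [tʃ] in both [lomutʃa] and [lomutʃe].
The alternation reflects palatalization before a front vowel: /k/, /g/ and /s/ become palato-alveolar [tʃ], [dʒ] and [ʃ] before a front vowel. /k/ is underlying.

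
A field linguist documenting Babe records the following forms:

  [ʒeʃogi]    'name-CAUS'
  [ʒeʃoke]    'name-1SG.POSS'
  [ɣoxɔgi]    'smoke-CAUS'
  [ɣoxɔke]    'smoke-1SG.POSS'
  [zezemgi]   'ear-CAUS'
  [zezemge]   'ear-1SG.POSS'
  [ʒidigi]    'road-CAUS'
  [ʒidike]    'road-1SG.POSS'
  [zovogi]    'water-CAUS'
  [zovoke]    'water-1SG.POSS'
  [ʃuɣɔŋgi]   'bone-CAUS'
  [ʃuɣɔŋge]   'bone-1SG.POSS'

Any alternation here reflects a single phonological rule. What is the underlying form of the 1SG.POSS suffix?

/-ke/

The 1SG.POSS suffix surfaces as [-ge] and [-ke], depending on the final segment of the stem.
By contrast the CAUS suffix keeps its initial [g] throughout — that segment must be underlying.
The 1SG.POSS suffix is therefore /-ke/ underlyingly, with post-nasal voicing: voiceless stops become voiced after a nasal.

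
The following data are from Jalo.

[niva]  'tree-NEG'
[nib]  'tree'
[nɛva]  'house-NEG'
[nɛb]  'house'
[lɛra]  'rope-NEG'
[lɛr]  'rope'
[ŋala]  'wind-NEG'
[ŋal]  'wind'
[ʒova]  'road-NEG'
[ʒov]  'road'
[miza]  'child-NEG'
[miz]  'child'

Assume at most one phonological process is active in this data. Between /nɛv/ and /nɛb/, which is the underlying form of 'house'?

The root 'house' surfaces as [nɛva] and [nɛb], with a stem-final [v] ~ [b] alternation.
Compare 'road', with invariant [v] in [ʒova] and [ʒov]: an analysis with underlying /v/ and a rule producing [b] in isolation would wrongly predict alternation here too.
Therefore /b/ is basic and [v] is derived by intervocalic spirantization (voiced stops become fricatives between vowels).

/nɛb/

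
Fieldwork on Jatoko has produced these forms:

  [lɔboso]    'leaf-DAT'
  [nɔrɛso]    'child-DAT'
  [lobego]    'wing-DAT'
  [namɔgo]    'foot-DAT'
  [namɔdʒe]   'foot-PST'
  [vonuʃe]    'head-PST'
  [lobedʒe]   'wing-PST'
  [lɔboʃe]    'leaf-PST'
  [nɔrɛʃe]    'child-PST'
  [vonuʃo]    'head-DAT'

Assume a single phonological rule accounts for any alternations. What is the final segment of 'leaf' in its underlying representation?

'leaf' shows [s] ~ [ʃ] at the end of the stem ([lɔboso] vs [lɔboʃe]).
But 'head' keeps [ʃ] in both environments ([vonuʃo], [vonuʃe]), so there is no rule changing /ʃ/ to [s] before the DAT suffix.
The underlying segment must be /s/; /g/ and /s/ become palato-alveolar [dʒ] and [ʃ] before a front vowel, yielding [ʃ] there.

/s/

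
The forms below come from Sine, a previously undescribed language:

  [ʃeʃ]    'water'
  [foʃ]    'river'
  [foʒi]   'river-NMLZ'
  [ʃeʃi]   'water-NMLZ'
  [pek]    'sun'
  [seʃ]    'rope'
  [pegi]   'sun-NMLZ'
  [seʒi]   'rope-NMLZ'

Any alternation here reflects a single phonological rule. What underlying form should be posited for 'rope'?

'rope' shows [ʒ] ~ [ʃ] at the end of the stem ([seʒi] vs [seʃ]).
The stem 'water' ([ʃeʃi], [ʃeʃ]) shows [ʃ] unchanged in both environments, so [ʃ] cannot be basic with [ʒ] derived before the NMLZ suffix.
So /ʒ/ is underlying, and a rule of word-final obstruent devoicing — voiced obstruents become voiceless word-finally — gives [ʃ].

/seʒ/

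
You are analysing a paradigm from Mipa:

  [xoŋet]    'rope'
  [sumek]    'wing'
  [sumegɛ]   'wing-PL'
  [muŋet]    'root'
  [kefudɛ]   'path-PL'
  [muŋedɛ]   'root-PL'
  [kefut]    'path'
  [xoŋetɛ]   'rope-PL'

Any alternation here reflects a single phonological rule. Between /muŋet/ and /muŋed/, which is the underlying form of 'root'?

/muŋed/

In [muŋedɛ] and [muŋet] the final segment of 'root' alternates: [d] ~ [t].
The stem 'rope' ([xoŋetɛ], [xoŋet]) shows [t] unchanged in both environments, so [t] cannot be basic with [d] derived before the PL suffix.
Therefore /d/ is basic and [t] is derived by word-final obstruent devoicing (voiced obstruents become voiceless word-finally).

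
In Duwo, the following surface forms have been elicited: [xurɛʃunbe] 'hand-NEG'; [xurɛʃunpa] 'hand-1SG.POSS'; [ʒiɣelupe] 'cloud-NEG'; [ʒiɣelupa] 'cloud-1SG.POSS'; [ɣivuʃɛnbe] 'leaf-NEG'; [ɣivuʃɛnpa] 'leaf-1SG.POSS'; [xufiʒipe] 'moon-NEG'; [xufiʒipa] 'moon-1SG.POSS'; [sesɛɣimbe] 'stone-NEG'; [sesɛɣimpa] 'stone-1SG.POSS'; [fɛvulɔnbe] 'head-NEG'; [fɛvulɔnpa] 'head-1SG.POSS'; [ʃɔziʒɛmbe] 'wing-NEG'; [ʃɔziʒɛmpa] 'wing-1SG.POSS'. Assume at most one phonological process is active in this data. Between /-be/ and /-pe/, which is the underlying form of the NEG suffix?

/-be/

The NEG suffix surfaces as [-be] and [-pe], depending on the final segment of the stem.
By contrast the 1SG.POSS suffix keeps its initial [p] throughout — that segment must be underlying.
The NEG suffix is therefore /-be/ underlyingly, with post-vocalic devoicing: voiced stops become voiceless after a vowel.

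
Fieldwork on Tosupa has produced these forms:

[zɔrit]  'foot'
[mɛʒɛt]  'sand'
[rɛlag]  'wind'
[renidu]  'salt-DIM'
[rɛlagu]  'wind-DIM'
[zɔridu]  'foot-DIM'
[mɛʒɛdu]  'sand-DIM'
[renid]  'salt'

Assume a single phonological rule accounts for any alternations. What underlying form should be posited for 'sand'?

/mɛʒɛt/

'sand' shows [t] ~ [d] at the end of the stem ([mɛʒɛt] vs [mɛʒɛdu]).
Compare 'salt', with invariant [d] in [renid] and [renidu]: an analysis with underlying /d/ and a rule producing [t] in isolation would wrongly predict alternation here too.
The underlying segment must be /t/; voiceless stops become voiced between vowels, yielding [d] there.
Hence 'sand' is /mɛʒɛt/ underlyingly.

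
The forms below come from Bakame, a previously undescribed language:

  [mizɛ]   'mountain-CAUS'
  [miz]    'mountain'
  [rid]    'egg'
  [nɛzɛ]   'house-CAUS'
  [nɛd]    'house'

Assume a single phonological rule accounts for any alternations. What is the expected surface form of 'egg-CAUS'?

[rizɛ]

In [nɛzɛ] and [nɛd] the final segment of 'house' alternates: [z] ~ [d].
Compare 'mountain', with invariant [z] in [mizɛ] and [miz]: an analysis with underlying /z/ and a rule producing [d] in isolation would wrongly predict alternation here too.
Therefore /d/ is basic and [z] is derived by intervocalic spirantization (voiced stops become fricatives between vowels).
The one attested form of 'egg', [rid], shows underlying /rid/. Applying the same rule between vowels gives [rizɛ].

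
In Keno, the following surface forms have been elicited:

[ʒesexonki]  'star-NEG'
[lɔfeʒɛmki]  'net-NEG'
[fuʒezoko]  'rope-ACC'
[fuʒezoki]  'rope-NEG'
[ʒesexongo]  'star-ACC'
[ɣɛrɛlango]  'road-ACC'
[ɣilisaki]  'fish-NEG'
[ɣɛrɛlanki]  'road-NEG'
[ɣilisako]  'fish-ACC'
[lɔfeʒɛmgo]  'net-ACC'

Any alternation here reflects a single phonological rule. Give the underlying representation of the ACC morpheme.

/-go/

The ACC suffix surfaces as [-go] and [-ko], depending on the final segment of the stem.
The NEG suffix, which begins with [k], is invariant after every stem; so [k] is not altered by any rule here.
The ACC suffix is therefore /-go/ underlyingly, with post-vocalic devoicing: voiced stops become voiceless after a vowel.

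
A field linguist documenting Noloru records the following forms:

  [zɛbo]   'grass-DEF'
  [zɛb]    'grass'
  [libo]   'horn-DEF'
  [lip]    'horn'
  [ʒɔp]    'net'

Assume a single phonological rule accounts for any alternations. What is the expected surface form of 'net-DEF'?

In [libo] and [lip] the final segment of 'horn' alternates: [b] ~ [p].
If /b/ were underlying and a rule turned it into [p] in isolation, 'grass' would also alternate; but it has [b] in both [zɛbo] and [zɛb].
So /p/ is underlying, and a rule of intervocalic voicing — voiceless stops become voiced between vowels — gives [b].
The one attested form of 'net', [ʒɔp], shows underlying /ʒɔp/. Applying the same rule between vowels gives [ʒɔbo].

[ʒɔbo]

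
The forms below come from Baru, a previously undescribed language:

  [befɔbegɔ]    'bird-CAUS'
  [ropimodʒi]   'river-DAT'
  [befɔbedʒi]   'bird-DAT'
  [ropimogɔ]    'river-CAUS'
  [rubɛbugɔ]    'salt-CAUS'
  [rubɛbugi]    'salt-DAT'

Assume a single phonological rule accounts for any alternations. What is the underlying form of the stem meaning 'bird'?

/befɔbedʒ/

The stem for 'bird' ends in [dʒ] in [befɔbedʒi] but [g] in [befɔbegɔ].
But 'salt' keeps [g] in both environments ([rubɛbugi], [rubɛbugɔ]), so there is no rule changing /g/ to [dʒ] before the DAT suffix.
The alternation reflects depalatalization: palato-alveolar /dʒ/ becomes [g] when no front vowel follows. /dʒ/ is underlying.
So 'bird' = /befɔbedʒ/.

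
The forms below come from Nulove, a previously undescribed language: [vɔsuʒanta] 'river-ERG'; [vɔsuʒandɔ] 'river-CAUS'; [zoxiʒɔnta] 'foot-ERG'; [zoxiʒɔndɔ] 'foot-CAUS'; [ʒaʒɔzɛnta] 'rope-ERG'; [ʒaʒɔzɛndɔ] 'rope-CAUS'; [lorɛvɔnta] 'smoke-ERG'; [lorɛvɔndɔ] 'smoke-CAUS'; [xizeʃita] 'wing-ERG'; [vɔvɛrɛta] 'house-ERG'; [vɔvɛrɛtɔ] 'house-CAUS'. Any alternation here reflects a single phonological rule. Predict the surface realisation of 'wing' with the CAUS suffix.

[xizeʃitɔ]

The CAUS suffix surfaces as [-dɔ] and [-tɔ], depending on the final segment of the stem.
By contrast the ERG suffix keeps its initial [t] throughout — that segment must be underlying.
The CAUS suffix is therefore /-dɔ/ underlyingly, with post-vocalic devoicing: voiced stops become voiceless after a vowel.
After 'wing', which ends in a vowel, the suffix surfaces as [-tɔ], giving [xizeʃitɔ].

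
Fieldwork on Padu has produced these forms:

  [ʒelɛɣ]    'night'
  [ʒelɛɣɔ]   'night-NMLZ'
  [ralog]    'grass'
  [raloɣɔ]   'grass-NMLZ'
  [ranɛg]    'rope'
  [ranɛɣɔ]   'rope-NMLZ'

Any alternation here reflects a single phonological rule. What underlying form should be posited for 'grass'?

The stem for 'grass' ends in [g] in [ralog] but [ɣ] in [raloɣɔ].
If /ɣ/ were underlying and a rule turned it into [g] in isolation, 'night' would also alternate; but it has [ɣ] in both [ʒelɛɣ] and [ʒelɛɣɔ].
The alternation reflects intervocalic spirantization: voiced stops become fricatives between vowels. /g/ is underlying.

/ralog/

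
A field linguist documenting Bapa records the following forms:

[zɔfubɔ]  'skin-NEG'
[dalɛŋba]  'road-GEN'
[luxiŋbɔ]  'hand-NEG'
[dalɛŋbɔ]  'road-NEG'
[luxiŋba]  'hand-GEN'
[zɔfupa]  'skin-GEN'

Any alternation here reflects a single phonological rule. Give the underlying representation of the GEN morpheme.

/-pa/

The GEN morpheme has two allomorphs, [-ba] and [-pa].
The NEG suffix, which begins with [b], is invariant after every stem; so [b] is not altered by any rule here.
So the underlying form is /-pa/, and voiceless stops become voiced after a nasal.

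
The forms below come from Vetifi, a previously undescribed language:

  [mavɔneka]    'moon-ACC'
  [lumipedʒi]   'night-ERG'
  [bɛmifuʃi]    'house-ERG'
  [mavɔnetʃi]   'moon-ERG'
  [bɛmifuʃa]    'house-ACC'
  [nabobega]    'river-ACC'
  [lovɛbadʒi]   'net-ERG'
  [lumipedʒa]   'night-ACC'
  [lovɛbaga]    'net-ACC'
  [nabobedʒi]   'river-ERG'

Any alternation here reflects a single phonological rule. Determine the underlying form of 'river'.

/nabobeg/

In [nabobega] and [nabobedʒi] the final segment of 'river' alternates: [g] ~ [dʒ].
But 'night' keeps [dʒ] in both environments ([lumipedʒa], [lumipedʒi]), so there is no rule changing /dʒ/ to [g] before the ACC suffix.
Therefore /g/ is basic and [dʒ] is derived by palatalization before a front vowel (/k/ and /g/ become palato-alveolar [tʃ] and [dʒ] before a front vowel).
Hence 'river' is /nabobeg/ underlyingly.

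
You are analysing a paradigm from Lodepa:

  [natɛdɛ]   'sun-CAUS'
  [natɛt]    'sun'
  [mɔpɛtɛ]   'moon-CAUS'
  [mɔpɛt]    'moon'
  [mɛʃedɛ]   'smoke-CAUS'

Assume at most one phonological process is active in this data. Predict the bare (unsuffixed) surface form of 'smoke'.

[mɛʃet]

The root 'sun' surfaces as [natɛdɛ] and [natɛt], with a stem-final [d] ~ [t] alternation.
But 'moon' keeps [t] in both environments ([mɔpɛtɛ], [mɔpɛt]), so there is no rule changing /t/ to [d] before the CAUS suffix.
So /d/ is underlying, and a rule of word-final obstruent devoicing — voiced obstruents become voiceless word-finally — gives [t].
The one attested form of 'smoke', [mɛʃedɛ], shows underlying /mɛʃed/. Applying the same rule word-finally gives [mɛʃet].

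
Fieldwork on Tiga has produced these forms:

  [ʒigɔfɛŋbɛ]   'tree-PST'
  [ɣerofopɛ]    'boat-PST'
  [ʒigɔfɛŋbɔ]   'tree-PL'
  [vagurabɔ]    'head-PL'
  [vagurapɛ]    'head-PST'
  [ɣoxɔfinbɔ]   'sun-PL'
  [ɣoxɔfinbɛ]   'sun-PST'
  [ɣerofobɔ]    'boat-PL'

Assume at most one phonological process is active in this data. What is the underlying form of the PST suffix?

The PST suffix surfaces as [-bɛ] and [-pɛ], depending on the final segment of the stem.
The PL suffix, which begins with [b], is invariant after every stem; so [b] is not altered by any rule here.
The PST suffix is therefore /-pɛ/ underlyingly, with post-nasal voicing: voiceless stops become voiced after a nasal.

/-pɛ/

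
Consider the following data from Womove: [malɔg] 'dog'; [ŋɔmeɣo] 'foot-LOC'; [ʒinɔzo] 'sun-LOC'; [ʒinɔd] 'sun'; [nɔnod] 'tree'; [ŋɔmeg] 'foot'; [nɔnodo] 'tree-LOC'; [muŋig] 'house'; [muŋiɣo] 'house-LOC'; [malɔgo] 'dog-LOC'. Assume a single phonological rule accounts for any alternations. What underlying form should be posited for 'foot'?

'foot' shows [g] ~ [ɣ] at the end of the stem ([ŋɔmeg] vs [ŋɔmeɣo]).
Compare 'dog', with invariant [g] in [malɔg] and [malɔgo]: an analysis with underlying /g/ and a rule producing [ɣ] before the LOC suffix would wrongly predict alternation here too.
So /ɣ/ is underlying, and a rule of word-final hardening — voiced fricatives become stops word-finally — gives [g].

/ŋɔmeɣ/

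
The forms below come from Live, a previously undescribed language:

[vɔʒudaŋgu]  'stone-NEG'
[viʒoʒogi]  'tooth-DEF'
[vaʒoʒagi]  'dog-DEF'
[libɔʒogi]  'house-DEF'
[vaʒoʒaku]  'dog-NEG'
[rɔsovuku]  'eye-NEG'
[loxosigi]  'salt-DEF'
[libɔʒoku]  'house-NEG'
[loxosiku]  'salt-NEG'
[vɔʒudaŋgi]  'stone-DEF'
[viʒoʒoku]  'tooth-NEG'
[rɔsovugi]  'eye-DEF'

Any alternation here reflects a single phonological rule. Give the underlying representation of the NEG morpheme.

/-ku/

The NEG suffix surfaces as [-gu] and [-ku], depending on the final segment of the stem.
The DEF suffix, which begins with [g], is invariant after every stem; so [g] is not altered by any rule here.
The NEG suffix is therefore /-ku/ underlyingly, with post-nasal voicing: voiceless stops become voiced after a nasal.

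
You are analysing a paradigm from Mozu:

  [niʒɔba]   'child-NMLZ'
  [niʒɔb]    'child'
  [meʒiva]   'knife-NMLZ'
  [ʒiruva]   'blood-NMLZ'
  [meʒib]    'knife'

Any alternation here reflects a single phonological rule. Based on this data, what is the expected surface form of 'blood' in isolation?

'knife' shows [v] ~ [b] at the end of the stem ([meʒiva] vs [meʒib]).
If /b/ were underlying and a rule turned it into [v] before the NMLZ suffix, 'child' would also alternate; but it has [b] in both [niʒɔba] and [niʒɔb].
Therefore /v/ is basic and [b] is derived by word-final hardening (voiced fricatives become stops word-finally).
From [ʒiruva] the stem 'blood' is /ʒiruv/; word-finally this yields [ʒirub].

[ʒirub]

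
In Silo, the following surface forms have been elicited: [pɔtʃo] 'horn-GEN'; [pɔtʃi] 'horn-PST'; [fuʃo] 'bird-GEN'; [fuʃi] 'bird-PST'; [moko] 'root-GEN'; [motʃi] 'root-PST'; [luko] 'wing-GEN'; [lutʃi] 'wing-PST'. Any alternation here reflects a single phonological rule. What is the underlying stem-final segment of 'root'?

'root' shows [k] ~ [tʃ] at the end of the stem ([moko] vs [motʃi]).
Compare 'horn', with invariant [tʃ] in [pɔtʃo] and [pɔtʃi]: an analysis with underlying /tʃ/ and a rule producing [k] before the GEN suffix would wrongly predict alternation here too.
Therefore /k/ is basic and [tʃ] is derived by palatalization before a front vowel (/k/ becomes palato-alveolar [tʃ] before a front vowel).

/k/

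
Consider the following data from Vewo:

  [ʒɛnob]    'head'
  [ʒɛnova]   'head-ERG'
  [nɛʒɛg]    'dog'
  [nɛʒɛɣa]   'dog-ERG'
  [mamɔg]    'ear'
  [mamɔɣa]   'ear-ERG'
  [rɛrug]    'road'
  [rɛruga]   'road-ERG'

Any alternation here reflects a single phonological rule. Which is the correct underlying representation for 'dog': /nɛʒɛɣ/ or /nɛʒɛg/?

In [nɛʒɛg] and [nɛʒɛɣa] the final segment of 'dog' alternates: [g] ~ [ɣ].
If /g/ were underlying and a rule turned it into [ɣ] before the ERG suffix, 'road' would also alternate; but it has [g] in both [rɛrug] and [rɛruga].
The underlying segment must be /ɣ/; voiced fricatives become stops word-finally, yielding [g] there.

/nɛʒɛɣ/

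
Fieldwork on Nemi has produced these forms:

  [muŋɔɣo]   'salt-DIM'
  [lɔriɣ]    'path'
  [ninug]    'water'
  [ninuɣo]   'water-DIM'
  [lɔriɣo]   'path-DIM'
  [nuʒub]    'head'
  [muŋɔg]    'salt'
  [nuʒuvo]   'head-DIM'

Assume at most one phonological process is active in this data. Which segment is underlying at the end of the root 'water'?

/g/

'water' shows [ɣ] ~ [g] at the end of the stem ([ninuɣo] vs [ninug]).
Compare 'path', with invariant [ɣ] in [lɔriɣo] and [lɔriɣ]: an analysis with underlying /ɣ/ and a rule producing [g] in isolation would wrongly predict alternation here too.
The alternation reflects intervocalic spirantization: voiced stops become fricatives between vowels. /g/ is underlying.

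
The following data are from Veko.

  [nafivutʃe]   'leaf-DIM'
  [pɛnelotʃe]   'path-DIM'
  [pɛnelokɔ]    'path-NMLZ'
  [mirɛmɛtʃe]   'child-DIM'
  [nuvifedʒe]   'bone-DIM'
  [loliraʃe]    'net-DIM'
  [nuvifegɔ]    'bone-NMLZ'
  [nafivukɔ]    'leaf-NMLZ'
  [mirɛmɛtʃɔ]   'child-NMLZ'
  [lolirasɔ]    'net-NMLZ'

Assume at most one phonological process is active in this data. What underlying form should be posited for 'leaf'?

/nafivuk/

The root 'leaf' surfaces as [nafivutʃe] and [nafivukɔ], with a stem-final [tʃ] ~ [k] alternation.
If /tʃ/ were underlying and a rule turned it into [k] before the NMLZ suffix, 'child' would also alternate; but it has [tʃ] in both [mirɛmɛtʃe] and [mirɛmɛtʃɔ].
The underlying segment must be /k/; /k/, /g/ and /s/ become palato-alveolar [tʃ], [dʒ] and [ʃ] before a front vowel, yielding [tʃ] there.
So 'leaf' = /nafivuk/.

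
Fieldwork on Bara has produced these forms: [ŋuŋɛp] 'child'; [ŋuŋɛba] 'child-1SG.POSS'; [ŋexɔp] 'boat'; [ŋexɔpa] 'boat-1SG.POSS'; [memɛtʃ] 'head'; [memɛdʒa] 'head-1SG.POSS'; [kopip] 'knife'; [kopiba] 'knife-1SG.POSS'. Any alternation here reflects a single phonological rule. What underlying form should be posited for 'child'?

/ŋuŋɛb/

'child' shows [p] ~ [b] at the end of the stem ([ŋuŋɛp] vs [ŋuŋɛba]).
But 'boat' keeps [p] in both environments ([ŋexɔp], [ŋexɔpa]), so there is no rule changing /p/ to [b] before the 1SG.POSS suffix.
The alternation reflects word-final obstruent devoicing: voiced obstruents become voiceless word-finally. /b/ is underlying.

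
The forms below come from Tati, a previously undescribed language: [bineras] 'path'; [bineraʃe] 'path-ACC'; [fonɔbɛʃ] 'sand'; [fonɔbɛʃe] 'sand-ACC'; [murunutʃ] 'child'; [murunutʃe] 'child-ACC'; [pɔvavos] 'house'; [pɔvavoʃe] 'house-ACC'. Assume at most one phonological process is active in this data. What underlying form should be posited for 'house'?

/pɔvavos/

In [pɔvavos] and [pɔvavoʃe] the final segment of 'house' alternates: [s] ~ [ʃ].
But 'sand' keeps [ʃ] in both environments ([fonɔbɛʃ], [fonɔbɛʃe]), so there is no rule changing /ʃ/ to [s] in isolation.
The alternation reflects palatalization before a front vowel: /s/ becomes palato-alveolar [ʃ] before a front vowel. /s/ is underlying.
Hence 'house' is /pɔvavos/ underlyingly.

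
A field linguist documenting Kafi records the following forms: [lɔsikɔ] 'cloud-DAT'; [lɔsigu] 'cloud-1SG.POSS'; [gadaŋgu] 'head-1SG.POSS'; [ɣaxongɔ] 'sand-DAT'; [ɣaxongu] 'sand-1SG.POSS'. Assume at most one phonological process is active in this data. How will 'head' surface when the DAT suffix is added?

[gadaŋgɔ]

The DAT morpheme has two allomorphs, [-gɔ] and [-kɔ].
The 1SG.POSS suffix, which begins with [g], is invariant after every stem; so [g] is not altered by any rule here.
The DAT suffix is therefore /-kɔ/ underlyingly, with post-nasal voicing: voiceless stops become voiced after a nasal.
After 'head', which ends in a nasal, the suffix surfaces as [-gɔ], giving [gadaŋgɔ].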